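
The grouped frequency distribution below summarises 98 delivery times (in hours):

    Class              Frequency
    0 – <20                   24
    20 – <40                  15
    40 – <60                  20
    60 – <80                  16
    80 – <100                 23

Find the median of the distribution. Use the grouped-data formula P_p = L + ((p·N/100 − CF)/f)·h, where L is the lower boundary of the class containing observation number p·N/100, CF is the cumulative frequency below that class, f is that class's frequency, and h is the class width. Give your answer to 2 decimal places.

N = 98; target position k = 50/100 · 98 = 49.
Cumulative frequencies: 24, 39, 59, 75, 98.
Observation 49 falls in the class 40 – <60.
L = 40, CF = 39, f = 20, h = 20.
P50 = 40 + ((49 − 39)/20)·20 = 40 + 10 = 50.

50.00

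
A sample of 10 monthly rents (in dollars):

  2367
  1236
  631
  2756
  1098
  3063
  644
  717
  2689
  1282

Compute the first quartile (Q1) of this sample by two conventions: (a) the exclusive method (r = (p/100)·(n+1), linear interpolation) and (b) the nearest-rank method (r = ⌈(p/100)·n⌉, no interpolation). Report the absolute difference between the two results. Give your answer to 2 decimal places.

18.25

Sorted: 631, 644, 717, 1098, 1236, 1282, 2367, 2689, 2756, 3063.
n = 10.
(a) r = 2.75; between ranks 2 (644) and 3 (717): 698.75.
(b) the nearest-rank method: rank 3 → 717.
|698.75 − 717| = 18.25.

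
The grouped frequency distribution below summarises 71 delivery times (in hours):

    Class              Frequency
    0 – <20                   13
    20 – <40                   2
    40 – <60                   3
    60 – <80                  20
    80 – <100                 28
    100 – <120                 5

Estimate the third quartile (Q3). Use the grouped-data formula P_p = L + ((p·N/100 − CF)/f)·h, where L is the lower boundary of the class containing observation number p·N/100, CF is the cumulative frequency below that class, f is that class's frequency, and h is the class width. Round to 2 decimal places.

90.89

N = 71; target position k = 75/100 · 71 = 53.25.
Cumulative frequencies: 13, 15, 18, 38, 66, 71.
Observation 53.25 falls in the class 80 – <100.
L = 80, CF = 38, f = 28, h = 20.
P75 = 80 + ((53.25 − 38)/28)·20 = 80 + 10.8929 = 90.8929.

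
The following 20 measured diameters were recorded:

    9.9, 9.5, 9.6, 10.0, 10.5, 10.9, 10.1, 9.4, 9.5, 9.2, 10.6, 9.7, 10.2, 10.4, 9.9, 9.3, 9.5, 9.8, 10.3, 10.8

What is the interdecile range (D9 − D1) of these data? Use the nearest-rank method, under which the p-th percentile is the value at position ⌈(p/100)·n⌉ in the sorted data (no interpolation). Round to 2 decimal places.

Sorted: 9.2, 9.3, 9.4, 9.5, 9.5, 9.5, 9.6, 9.7, 9.8, 9.9, 9.9, 10.0, 10.1, 10.2, 10.3, 10.4, 10.5, 10.6, 10.8, 10.9.
n = 20.
P10: rank ⌈10/100·20⌉ = 2 → 9.3.
P90: rank ⌈90/100·20⌉ = 18 → 10.6.
Difference: 10.6 − 9.3 = 1.3.

1.30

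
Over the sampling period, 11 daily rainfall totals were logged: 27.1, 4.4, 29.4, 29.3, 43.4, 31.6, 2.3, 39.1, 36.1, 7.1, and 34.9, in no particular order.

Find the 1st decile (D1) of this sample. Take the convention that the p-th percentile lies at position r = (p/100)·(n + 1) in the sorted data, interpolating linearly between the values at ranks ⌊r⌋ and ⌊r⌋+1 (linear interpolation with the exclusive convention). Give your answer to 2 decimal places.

Sorted: 2.3, 4.4, 7.1, 27.1, 29.3, 29.4, 31.6, 34.9, 36.1, 39.1, 43.4.
n = 11.
r = (10/100)·(11 + 1) = 1.2.
Rank 1 is 2.3 and rank 2 is 4.4.
Interpolate: 2.3 + 0.2·(4.4 − 2.3) = 2.3 + 0.2·2.1 = 2.72.

2.72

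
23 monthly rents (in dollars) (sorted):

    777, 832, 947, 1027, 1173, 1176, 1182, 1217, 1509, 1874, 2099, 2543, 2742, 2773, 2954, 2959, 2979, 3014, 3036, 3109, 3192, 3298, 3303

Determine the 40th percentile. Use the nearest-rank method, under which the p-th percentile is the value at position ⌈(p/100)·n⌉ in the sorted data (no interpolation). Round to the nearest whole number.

1874

n = 23.
Position = ⌈40/100 · 23⌉ = ⌈9.2⌉ = 10.
The value at rank 10 is 1874.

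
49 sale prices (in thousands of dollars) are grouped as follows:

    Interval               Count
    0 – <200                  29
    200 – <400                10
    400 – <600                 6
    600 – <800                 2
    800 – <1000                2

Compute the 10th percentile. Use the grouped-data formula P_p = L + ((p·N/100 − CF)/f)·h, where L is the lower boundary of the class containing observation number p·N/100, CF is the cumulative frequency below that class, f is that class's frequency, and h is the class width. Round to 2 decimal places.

N = 49; target position k = 10/100 · 49 = 4.9.
Cumulative frequencies: 29, 39, 45, 47, 49.
Observation 4.9 falls in the class 0 – <200.
L = 0, CF = 0, f = 29, h = 200.
P10 = 0 + ((4.9 − 0)/29)·200 = 0 + 33.7931 = 33.7931.

33.79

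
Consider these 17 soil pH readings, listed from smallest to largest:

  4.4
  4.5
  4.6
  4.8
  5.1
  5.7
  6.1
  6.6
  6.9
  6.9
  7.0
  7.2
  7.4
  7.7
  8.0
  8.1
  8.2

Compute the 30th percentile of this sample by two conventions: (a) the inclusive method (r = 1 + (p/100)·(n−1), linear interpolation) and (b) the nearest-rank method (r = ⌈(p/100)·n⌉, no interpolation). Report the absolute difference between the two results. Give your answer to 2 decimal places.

0.12

n = 17.
(a) r = 5.8; between ranks 5 (5.1) and 6 (5.7): 5.58.
(b) the nearest-rank method: rank 6 → 5.7.
|5.58 − 5.7| = 0.12.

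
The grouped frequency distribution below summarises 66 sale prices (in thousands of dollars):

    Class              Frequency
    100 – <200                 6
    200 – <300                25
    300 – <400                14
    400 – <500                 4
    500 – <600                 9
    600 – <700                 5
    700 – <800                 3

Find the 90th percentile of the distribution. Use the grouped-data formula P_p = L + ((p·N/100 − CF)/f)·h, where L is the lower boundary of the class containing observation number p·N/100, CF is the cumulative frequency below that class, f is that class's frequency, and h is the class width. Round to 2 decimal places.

N = 66; target position k = 90/100 · 66 = 59.4.
Cumulative frequencies: 6, 31, 45, 49, 58, 63, 66.
Observation 59.4 falls in the class 600 – <700.
L = 600, CF = 58, f = 5, h = 100.
P90 = 600 + ((59.4 − 58)/5)·100 = 600 + 28 = 628.

628.00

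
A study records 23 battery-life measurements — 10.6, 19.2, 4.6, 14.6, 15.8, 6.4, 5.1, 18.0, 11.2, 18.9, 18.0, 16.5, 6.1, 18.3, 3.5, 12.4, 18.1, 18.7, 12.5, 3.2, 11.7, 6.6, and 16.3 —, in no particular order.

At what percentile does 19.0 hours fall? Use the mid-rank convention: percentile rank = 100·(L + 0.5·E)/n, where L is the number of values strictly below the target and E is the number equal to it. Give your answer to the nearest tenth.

Sorted: 3.2, 3.5, 4.6, 5.1, 6.1, 6.4, 6.6, 10.6, 11.2, 11.7, 12.4, 12.5, 14.6, 15.8, 16.3, 16.5, 18.0, 18.0, 18.1, 18.3, 18.7, 18.9, 19.2.
Count below 19.0: L = 22; count equal: E = 0; n = 23.
Percentile rank = 100·(22 + 0.5·0)/23 = 100·22/23 = 95.65.

95.7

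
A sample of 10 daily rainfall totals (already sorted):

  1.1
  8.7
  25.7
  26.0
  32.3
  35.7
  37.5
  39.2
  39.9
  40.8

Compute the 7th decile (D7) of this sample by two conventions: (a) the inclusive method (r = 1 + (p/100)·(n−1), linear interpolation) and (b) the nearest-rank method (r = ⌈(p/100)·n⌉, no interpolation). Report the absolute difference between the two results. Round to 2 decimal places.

0.51

n = 10.
(a) r = 7.3; between ranks 7 (37.5) and 8 (39.2): 38.01.
(b) the nearest-rank method: rank 7 → 37.5.
|38.01 − 37.5| = 0.51.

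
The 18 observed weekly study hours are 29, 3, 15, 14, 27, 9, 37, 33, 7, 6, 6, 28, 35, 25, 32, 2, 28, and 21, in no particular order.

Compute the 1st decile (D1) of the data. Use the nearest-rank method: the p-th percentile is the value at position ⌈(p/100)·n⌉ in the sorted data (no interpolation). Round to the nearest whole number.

Sorted: 2, 3, 6, 6, 7, 9, 14, 15, 21, 25, 27, 28, 28, 29, 32, 33, 35, 37.
n = 18.
Position = ⌈10/100 · 18⌉ = ⌈1.8⌉ = 2.
The value at rank 2 is 3.

3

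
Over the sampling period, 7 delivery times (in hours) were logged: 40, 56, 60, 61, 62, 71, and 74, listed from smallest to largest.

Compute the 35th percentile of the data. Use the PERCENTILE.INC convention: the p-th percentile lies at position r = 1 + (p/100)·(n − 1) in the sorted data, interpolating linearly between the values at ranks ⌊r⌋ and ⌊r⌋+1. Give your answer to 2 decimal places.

n = 7.
r = 1 + (35/100)·(7 − 1) = 1 + 2.1 = 3.1.
Rank 3 is 60 and rank 4 is 61.
Interpolate: 60 + 0.1·(61 − 60) = 60 + 0.1·1 = 60.1.

60.10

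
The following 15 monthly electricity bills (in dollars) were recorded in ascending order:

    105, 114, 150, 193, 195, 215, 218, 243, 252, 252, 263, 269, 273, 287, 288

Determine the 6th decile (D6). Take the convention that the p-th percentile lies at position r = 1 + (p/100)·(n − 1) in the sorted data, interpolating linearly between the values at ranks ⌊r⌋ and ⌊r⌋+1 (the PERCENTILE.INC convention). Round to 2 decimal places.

252.00

n = 15.
r = 1 + (60/100)·(15 − 1) = 1 + 8.4 = 9.4.
Rank 9 is 252 and rank 10 is 252.
Interpolate: 252 + 0.4·(252 − 252) = 252 + 0.4·0 = 252.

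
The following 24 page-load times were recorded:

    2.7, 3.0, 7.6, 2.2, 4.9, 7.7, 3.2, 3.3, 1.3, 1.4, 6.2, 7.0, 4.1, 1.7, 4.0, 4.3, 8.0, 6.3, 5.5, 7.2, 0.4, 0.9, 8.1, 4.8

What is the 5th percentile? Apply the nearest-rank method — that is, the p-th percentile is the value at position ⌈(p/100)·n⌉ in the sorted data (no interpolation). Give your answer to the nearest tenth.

Sorted: 0.4, 0.9, 1.3, 1.4, 1.7, 2.2, 2.7, 3.0, 3.2, 3.3, 4.0, 4.1, 4.3, 4.8, 4.9, 5.5, 6.2, 6.3, 7.0, 7.2, 7.6, 7.7, 8.0, 8.1.
n = 24.
Position = ⌈5/100 · 24⌉ = ⌈1.2⌉ = 2.
The value at rank 2 is 0.9.

0.9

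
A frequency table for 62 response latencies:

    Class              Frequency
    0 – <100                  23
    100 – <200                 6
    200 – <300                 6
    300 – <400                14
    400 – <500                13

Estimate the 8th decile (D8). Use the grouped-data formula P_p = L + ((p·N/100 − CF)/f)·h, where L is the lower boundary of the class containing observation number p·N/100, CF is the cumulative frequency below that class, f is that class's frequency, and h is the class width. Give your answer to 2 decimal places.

404.62

N = 62; target position k = 80/100 · 62 = 49.6.
Cumulative frequencies: 23, 29, 35, 49, 62.
Observation 49.6 falls in the class 400 – <500.
L = 400, CF = 49, f = 13, h = 100.
P80 = 400 + ((49.6 − 49)/13)·100 = 400 + 4.61538 = 404.615.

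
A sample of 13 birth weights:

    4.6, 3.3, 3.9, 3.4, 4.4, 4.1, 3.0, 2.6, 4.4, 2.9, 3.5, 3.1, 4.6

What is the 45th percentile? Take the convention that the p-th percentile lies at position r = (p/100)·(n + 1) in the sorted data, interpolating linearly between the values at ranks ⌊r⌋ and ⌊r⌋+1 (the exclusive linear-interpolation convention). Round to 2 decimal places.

3.43

Sorted: 2.6, 2.9, 3.0, 3.1, 3.3, 3.4, 3.5, 3.9, 4.1, 4.4, 4.4, 4.6, 4.6.
n = 13.
r = (45/100)·(13 + 1) = 6.3.
Rank 6 is 3.4 and rank 7 is 3.5.
Interpolate: 3.4 + 0.3·(3.5 − 3.4) = 3.4 + 0.3·0.1 = 3.43.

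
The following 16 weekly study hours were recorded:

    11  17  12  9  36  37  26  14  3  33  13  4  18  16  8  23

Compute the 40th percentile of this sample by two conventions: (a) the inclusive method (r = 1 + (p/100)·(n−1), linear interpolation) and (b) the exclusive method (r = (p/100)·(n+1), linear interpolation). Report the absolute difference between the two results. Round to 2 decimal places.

0.20

Sorted: 3, 4, 8, 9, 11, 12, 13, 14, 16, 17, 18, 23, 26, 33, 36, 37.
n = 16.
(a) r = 7 → value at rank 7 = 13.
(b) r = 6.8; between ranks 6 (12) and 7 (13): 12.8.
|13 − 12.8| = 0.2.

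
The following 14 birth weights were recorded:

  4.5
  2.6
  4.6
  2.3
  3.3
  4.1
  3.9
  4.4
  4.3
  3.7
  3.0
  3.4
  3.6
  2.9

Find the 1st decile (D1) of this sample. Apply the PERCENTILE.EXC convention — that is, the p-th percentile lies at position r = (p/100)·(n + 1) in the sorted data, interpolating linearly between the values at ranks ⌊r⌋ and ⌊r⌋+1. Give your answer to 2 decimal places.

2.45

Sorted: 2.3, 2.6, 2.9, 3.0, 3.3, 3.4, 3.6, 3.7, 3.9, 4.1, 4.3, 4.4, 4.5, 4.6.
n = 14.
r = (10/100)·(14 + 1) = 1.5.
Rank 1 is 2.3 and rank 2 is 2.6.
Interpolate: 2.3 + 0.5·(2.6 − 2.3) = 2.3 + 0.5·0.3 = 2.45.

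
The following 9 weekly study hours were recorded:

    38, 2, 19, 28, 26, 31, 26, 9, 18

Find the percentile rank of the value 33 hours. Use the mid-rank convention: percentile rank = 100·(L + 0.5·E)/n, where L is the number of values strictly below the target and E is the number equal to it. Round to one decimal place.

88.9

Sorted: 2, 9, 18, 19, 26, 26, 28, 31, 38.
Count below 33: L = 8; count equal: E = 0; n = 9.
Percentile rank = 100·(8 + 0.5·0)/9 = 100·8/9 = 88.89.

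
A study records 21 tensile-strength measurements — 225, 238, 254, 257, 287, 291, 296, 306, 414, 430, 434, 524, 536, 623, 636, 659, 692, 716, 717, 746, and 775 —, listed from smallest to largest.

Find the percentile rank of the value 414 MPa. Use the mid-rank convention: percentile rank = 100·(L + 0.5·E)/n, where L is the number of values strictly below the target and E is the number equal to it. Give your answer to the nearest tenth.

40.5

Count below 414: L = 8; count equal: E = 1; n = 21.
Percentile rank = 100·(8 + 0.5·1)/21 = 100·8.5/21 = 40.48.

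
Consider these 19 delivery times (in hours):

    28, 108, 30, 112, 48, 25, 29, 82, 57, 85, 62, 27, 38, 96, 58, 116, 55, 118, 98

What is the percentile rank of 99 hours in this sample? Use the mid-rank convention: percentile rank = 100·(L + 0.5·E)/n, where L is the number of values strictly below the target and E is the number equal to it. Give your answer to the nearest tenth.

78.9

Sorted: 25, 27, 28, 29, 30, 38, 48, 55, 57, 58, 62, 82, 85, 96, 98, 108, 112, 116, 118.
Count below 99: L = 15; count equal: E = 0; n = 19.
Percentile rank = 100·(15 + 0.5·0)/19 = 100·15/19 = 78.95.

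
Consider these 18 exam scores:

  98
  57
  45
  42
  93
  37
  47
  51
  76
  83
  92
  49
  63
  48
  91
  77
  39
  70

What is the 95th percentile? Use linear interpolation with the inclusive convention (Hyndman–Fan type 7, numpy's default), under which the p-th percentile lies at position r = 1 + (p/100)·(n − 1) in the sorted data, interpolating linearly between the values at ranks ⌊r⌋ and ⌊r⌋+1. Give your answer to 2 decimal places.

93.75

Sorted: 37, 39, 42, 45, 47, 48, 49, 51, 57, 63, 70, 76, 77, 83, 91, 92, 93, 98.
n = 18.
r = 1 + (95/100)·(18 − 1) = 1 + 16.15 = 17.15.
Rank 17 is 93 and rank 18 is 98.
Interpolate: 93 + 0.15·(98 − 93) = 93 + 0.15·5 = 93.75.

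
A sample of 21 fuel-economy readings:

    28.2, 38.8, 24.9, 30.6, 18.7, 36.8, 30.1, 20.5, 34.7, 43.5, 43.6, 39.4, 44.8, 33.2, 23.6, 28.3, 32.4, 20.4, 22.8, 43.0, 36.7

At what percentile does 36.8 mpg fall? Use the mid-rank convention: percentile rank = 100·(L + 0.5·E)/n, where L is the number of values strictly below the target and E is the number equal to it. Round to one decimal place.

69.0

Sorted: 18.7, 20.4, 20.5, 22.8, 23.6, 24.9, 28.2, 28.3, 30.1, 30.6, 32.4, 33.2, 34.7, 36.7, 36.8, 38.8, 39.4, 43.0, 43.5, 43.6, 44.8.
Count below 36.8: L = 14; count equal: E = 1; n = 21.
Percentile rank = 100·(14 + 0.5·1)/21 = 100·14.5/21 = 69.05.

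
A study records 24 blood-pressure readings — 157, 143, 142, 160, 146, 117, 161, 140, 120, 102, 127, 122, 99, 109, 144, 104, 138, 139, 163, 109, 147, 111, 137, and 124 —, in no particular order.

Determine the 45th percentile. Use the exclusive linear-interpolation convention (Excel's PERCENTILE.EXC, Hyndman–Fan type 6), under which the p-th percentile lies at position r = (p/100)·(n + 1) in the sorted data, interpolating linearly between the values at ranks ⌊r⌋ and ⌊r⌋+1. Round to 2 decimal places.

Sorted: 99, 102, 104, 109, 109, 111, 117, 120, 122, 124, 127, 137, 138, 139, 140, 142, 143, 144, 146, 147, 157, 160, 161, 163.
n = 24.
r = (45/100)·(24 + 1) = 11.25.
Rank 11 is 127 and rank 12 is 137.
Interpolate: 127 + 0.25·(137 − 127) = 127 + 0.25·10 = 129.5.

129.50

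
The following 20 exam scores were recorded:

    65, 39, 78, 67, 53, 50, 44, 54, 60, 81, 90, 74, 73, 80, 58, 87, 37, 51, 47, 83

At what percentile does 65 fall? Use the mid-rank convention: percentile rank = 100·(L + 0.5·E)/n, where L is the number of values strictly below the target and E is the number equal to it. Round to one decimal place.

52.5

Sorted: 37, 39, 44, 47, 50, 51, 53, 54, 58, 60, 65, 67, 73, 74, 78, 80, 81, 83, 87, 90.
Count below 65: L = 10; count equal: E = 1; n = 20.
Percentile rank = 100·(10 + 0.5·1)/20 = 100·10.5/20 = 52.5.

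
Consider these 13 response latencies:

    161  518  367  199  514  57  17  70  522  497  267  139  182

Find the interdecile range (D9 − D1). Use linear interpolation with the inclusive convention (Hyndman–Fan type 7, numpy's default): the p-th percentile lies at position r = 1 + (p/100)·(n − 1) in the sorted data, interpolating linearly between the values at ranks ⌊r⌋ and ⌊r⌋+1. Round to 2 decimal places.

Sorted: 17, 57, 70, 139, 161, 182, 199, 267, 367, 497, 514, 518, 522.
n = 13.
P10: r = 2.2; ranks 2–3 are 57, 70; interpolating gives 59.6.
P90: r = 11.8; ranks 11–12 are 514, 518; interpolating gives 517.2.
Difference: 517.2 − 59.6 = 457.6.

457.60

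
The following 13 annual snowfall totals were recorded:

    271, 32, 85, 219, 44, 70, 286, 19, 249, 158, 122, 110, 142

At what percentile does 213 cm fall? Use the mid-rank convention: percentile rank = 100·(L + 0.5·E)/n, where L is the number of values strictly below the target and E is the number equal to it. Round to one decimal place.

Sorted: 19, 32, 44, 70, 85, 110, 122, 142, 158, 219, 249, 271, 286.
Count below 213: L = 9; count equal: E = 0; n = 13.
Percentile rank = 100·(9 + 0.5·0)/13 = 100·9/13 = 69.23.

69.2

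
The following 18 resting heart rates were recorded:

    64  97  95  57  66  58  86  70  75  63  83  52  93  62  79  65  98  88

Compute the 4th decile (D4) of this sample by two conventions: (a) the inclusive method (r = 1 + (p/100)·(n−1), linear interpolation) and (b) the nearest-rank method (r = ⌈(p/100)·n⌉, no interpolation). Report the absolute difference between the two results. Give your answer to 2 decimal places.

0.20

Sorted: 52, 57, 58, 62, 63, 64, 65, 66, 70, 75, 79, 83, 86, 88, 93, 95, 97, 98.
n = 18.
(a) r = 7.8; between ranks 7 (65) and 8 (66): 65.8.
(b) the nearest-rank method: rank 8 → 66.
|65.8 − 66| = 0.2.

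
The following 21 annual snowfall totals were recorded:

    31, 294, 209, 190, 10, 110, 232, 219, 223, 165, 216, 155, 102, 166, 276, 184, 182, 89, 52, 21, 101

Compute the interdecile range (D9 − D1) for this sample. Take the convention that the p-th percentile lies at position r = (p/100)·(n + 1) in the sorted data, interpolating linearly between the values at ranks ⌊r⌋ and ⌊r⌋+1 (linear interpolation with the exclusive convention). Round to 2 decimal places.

Sorted: 10, 21, 31, 52, 89, 101, 102, 110, 155, 165, 166, 182, 184, 190, 209, 216, 219, 223, 232, 276, 294.
n = 21.
P10: r = 2.2; ranks 2–3 are 21, 31; interpolating gives 23.
P90: r = 19.8; ranks 19–20 are 232, 276; interpolating gives 267.2.
Difference: 267.2 − 23 = 244.2.

244.20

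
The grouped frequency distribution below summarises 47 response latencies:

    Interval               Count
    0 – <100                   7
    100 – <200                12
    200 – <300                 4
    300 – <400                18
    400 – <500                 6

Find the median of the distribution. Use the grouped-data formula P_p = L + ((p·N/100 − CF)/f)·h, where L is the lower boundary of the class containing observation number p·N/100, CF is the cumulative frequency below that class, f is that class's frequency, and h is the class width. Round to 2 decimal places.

N = 47; target position k = 50/100 · 47 = 23.5.
Cumulative frequencies: 7, 19, 23, 41, 47.
Observation 23.5 falls in the class 300 – <400.
L = 300, CF = 23, f = 18, h = 100.
P50 = 300 + ((23.5 − 23)/18)·100 = 300 + 2.77778 = 302.778.

302.78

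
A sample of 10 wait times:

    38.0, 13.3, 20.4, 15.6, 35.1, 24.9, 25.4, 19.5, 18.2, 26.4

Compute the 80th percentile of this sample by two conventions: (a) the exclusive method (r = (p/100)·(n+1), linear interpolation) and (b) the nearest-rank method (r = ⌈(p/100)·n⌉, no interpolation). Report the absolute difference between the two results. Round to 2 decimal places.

6.96

Sorted: 13.3, 15.6, 18.2, 19.5, 20.4, 24.9, 25.4, 26.4, 35.1, 38.0.
n = 10.
(a) r = 8.8; between ranks 8 (26.4) and 9 (35.1): 33.36.
(b) the nearest-rank method: rank 8 → 26.4.
|33.36 − 26.4| = 6.96.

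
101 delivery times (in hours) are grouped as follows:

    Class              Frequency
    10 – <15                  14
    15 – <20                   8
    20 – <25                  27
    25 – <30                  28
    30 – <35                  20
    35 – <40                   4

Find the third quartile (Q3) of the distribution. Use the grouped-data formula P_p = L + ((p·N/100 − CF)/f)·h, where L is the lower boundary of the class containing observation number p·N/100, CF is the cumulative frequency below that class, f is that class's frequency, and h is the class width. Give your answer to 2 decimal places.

29.78

N = 101; target position k = 75/100 · 101 = 75.75.
Cumulative frequencies: 14, 22, 49, 77, 97, 101.
Observation 75.75 falls in the class 25 – <30.
L = 25, CF = 49, f = 28, h = 5.
P75 = 25 + ((75.75 − 49)/28)·5 = 25 + 4.77679 = 29.7768.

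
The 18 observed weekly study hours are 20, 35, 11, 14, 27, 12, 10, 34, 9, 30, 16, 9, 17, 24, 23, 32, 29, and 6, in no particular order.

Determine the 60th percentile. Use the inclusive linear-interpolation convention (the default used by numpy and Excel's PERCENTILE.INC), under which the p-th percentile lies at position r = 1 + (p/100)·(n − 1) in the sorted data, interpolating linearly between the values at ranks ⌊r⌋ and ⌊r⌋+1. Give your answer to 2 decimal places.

Sorted: 6, 9, 9, 10, 11, 12, 14, 16, 17, 20, 23, 24, 27, 29, 30, 32, 34, 35.
n = 18.
r = 1 + (60/100)·(18 − 1) = 1 + 10.2 = 11.2.
Rank 11 is 23 and rank 12 is 24.
Interpolate: 23 + 0.2·(24 − 23) = 23 + 0.2·1 = 23.2.

23.20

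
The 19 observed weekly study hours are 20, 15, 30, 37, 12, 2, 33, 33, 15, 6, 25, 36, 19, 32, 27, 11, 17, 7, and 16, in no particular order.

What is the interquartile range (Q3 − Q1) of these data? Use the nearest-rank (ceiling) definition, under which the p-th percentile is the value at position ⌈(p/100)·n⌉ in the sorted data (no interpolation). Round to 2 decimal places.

Sorted: 2, 6, 7, 11, 12, 15, 15, 16, 17, 19, 20, 25, 27, 30, 32, 33, 33, 36, 37.
n = 19.
P25: rank ⌈25/100·19⌉ = 5 → 12.
P75: rank ⌈75/100·19⌉ = 15 → 32.
Difference: 32 − 12 = 20.

20.00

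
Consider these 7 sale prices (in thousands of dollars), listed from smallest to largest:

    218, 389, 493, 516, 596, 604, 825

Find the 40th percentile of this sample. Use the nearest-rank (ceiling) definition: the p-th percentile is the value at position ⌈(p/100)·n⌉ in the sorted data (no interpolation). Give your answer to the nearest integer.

493

n = 7.
Position = ⌈40/100 · 7⌉ = ⌈2.8⌉ = 3.
The value at rank 3 is 493.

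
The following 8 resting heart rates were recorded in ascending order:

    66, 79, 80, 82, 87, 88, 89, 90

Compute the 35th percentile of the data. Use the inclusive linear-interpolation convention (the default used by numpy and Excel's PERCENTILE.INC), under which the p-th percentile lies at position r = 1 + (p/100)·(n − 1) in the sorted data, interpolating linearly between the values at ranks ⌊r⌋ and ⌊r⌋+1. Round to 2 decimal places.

n = 8.
r = 1 + (35/100)·(8 − 1) = 1 + 2.45 = 3.45.
Rank 3 is 80 and rank 4 is 82.
Interpolate: 80 + 0.45·(82 − 80) = 80 + 0.45·2 = 80.9.

80.90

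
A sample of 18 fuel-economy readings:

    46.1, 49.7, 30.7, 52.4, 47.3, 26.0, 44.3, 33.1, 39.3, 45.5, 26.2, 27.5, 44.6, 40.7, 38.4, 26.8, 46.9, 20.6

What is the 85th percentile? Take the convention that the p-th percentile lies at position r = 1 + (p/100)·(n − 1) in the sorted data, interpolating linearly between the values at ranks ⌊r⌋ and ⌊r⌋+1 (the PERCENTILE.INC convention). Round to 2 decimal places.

47.08

Sorted: 20.6, 26.0, 26.2, 26.8, 27.5, 30.7, 33.1, 38.4, 39.3, 40.7, 44.3, 44.6, 45.5, 46.1, 46.9, 47.3, 49.7, 52.4.
n = 18.
r = 1 + (85/100)·(18 − 1) = 1 + 14.45 = 15.45.
Rank 15 is 46.9 and rank 16 is 47.3.
Interpolate: 46.9 + 0.45·(47.3 − 46.9) = 46.9 + 0.45·0.4 = 47.08.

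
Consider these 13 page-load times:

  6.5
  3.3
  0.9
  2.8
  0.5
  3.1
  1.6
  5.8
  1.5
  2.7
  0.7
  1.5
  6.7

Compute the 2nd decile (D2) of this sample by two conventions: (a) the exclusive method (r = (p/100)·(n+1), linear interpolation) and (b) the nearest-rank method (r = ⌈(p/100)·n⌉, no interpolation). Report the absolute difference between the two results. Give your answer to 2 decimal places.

Sorted: 0.5, 0.7, 0.9, 1.5, 1.5, 1.6, 2.7, 2.8, 3.1, 3.3, 5.8, 6.5, 6.7.
n = 13.
(a) r = 2.8; between ranks 2 (0.7) and 3 (0.9): 0.86.
(b) the nearest-rank method: rank 3 → 0.9.
|0.86 − 0.9| = 0.04.

0.04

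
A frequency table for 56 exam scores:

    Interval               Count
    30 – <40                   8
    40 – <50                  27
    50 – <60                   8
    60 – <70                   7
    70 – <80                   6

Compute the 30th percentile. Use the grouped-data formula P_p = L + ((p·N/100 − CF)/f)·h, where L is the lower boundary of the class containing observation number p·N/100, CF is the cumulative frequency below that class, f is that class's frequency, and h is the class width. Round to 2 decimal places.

N = 56; target position k = 30/100 · 56 = 16.8.
Cumulative frequencies: 8, 35, 43, 50, 56.
Observation 16.8 falls in the class 40 – <50.
L = 40, CF = 8, f = 27, h = 10.
P30 = 40 + ((16.8 − 8)/27)·10 = 40 + 3.25926 = 43.2593.

43.26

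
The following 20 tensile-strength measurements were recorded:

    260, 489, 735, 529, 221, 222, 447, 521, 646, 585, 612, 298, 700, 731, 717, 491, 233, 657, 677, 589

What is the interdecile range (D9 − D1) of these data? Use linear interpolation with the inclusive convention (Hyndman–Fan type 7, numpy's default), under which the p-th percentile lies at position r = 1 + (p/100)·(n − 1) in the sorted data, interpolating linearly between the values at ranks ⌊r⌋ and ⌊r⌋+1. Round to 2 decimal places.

486.50

Sorted: 221, 222, 233, 260, 298, 447, 489, 491, 521, 529, 585, 589, 612, 646, 657, 677, 700, 717, 731, 735.
n = 20.
P10: r = 2.9; ranks 2–3 are 222, 233; interpolating gives 231.9.
P90: r = 18.1; ranks 18–19 are 717, 731; interpolating gives 718.4.
Difference: 718.4 − 231.9 = 486.5.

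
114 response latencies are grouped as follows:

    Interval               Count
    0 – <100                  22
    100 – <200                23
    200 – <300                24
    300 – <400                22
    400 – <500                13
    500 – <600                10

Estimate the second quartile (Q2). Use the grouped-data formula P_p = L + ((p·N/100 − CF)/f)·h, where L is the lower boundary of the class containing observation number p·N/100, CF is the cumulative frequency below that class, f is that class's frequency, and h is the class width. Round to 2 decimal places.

250.00

N = 114; target position k = 50/100 · 114 = 57.
Cumulative frequencies: 22, 45, 69, 91, 104, 114.
Observation 57 falls in the class 200 – <300.
L = 200, CF = 45, f = 24, h = 100.
P50 = 200 + ((57 − 45)/24)·100 = 200 + 50 = 250.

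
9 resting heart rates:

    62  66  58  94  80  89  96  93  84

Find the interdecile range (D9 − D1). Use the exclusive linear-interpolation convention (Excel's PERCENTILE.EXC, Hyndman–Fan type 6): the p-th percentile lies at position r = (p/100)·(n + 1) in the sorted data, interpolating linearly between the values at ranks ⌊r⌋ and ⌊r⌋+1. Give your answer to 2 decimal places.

Sorted: 58, 62, 66, 80, 84, 89, 93, 94, 96.
n = 9.
P10: r = 1 (integer) → 58.
P90: r = 9 (integer) → 96.
Difference: 96 − 58 = 38.

38.00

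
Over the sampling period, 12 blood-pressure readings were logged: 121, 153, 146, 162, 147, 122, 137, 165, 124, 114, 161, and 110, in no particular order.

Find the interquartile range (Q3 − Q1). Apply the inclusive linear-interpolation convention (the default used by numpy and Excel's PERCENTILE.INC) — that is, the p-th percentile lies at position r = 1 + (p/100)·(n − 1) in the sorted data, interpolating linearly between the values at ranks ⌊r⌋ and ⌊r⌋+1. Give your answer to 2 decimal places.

Sorted: 110, 114, 121, 122, 124, 137, 146, 147, 153, 161, 162, 165.
n = 12.
P25: r = 3.75; ranks 3–4 are 121, 122; interpolating gives 121.75.
P75: r = 9.25; ranks 9–10 are 153, 161; interpolating gives 155.
Difference: 155 − 121.75 = 33.25.

33.25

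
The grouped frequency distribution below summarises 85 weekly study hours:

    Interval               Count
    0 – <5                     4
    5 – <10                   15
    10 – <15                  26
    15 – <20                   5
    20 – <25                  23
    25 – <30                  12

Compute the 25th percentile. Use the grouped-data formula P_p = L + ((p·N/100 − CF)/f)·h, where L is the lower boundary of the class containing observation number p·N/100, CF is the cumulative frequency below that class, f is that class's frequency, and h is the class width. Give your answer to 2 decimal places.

10.43

N = 85; target position k = 25/100 · 85 = 21.25.
Cumulative frequencies: 4, 19, 45, 50, 73, 85.
Observation 21.25 falls in the class 10 – <15.
L = 10, CF = 19, f = 26, h = 5.
P25 = 10 + ((21.25 − 19)/26)·5 = 10 + 0.432692 = 10.4327.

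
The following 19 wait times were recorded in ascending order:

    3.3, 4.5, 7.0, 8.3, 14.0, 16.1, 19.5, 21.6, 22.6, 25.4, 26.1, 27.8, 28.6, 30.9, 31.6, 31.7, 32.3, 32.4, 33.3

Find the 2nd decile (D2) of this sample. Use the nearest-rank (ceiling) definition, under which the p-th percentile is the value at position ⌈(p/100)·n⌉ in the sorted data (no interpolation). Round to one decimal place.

8.3

n = 19.
Position = ⌈20/100 · 19⌉ = ⌈3.8⌉ = 4.
The value at rank 4 is 8.3.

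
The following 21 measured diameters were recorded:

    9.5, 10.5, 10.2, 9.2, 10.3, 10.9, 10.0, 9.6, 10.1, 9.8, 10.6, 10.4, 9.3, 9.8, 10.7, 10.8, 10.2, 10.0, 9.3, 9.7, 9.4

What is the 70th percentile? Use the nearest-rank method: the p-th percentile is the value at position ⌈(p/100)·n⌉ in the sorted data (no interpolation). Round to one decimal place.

10.3

Sorted: 9.2, 9.3, 9.3, 9.4, 9.5, 9.6, 9.7, 9.8, 9.8, 10.0, 10.0, 10.1, 10.2, 10.2, 10.3, 10.4, 10.5, 10.6, 10.7, 10.8, 10.9.
n = 21.
Position = ⌈70/100 · 21⌉ = ⌈14.7⌉ = 15.
The value at rank 15 is 10.3.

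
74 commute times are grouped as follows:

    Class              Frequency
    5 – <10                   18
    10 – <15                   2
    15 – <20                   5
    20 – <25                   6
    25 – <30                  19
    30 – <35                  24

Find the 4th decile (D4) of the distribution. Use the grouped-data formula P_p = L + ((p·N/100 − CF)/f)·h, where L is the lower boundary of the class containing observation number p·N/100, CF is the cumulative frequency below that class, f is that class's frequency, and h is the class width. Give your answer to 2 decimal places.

N = 74; target position k = 40/100 · 74 = 29.6.
Cumulative frequencies: 18, 20, 25, 31, 50, 74.
Observation 29.6 falls in the class 20 – <25.
L = 20, CF = 25, f = 6, h = 5.
P40 = 20 + ((29.6 − 25)/6)·5 = 20 + 3.83333 = 23.8333.

23.83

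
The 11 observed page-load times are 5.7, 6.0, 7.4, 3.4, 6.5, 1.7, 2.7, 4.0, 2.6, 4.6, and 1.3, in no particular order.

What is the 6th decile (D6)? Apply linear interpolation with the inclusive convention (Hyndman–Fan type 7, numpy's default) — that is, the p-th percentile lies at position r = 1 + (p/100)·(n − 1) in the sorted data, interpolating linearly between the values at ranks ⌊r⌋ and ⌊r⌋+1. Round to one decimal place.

Sorted: 1.3, 1.7, 2.6, 2.7, 3.4, 4.0, 4.6, 5.7, 6.0, 6.5, 7.4.
n = 11.
r = 1 + (60/100)·(11 − 1) = 1 + 6 = 7.
r is an integer, so P60 is the value at rank 7: 4.6.

4.6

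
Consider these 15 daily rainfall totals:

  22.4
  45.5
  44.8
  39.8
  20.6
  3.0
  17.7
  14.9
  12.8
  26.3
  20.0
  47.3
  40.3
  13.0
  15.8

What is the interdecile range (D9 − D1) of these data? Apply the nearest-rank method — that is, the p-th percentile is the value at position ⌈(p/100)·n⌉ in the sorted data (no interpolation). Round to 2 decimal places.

32.70

Sorted: 3.0, 12.8, 13.0, 14.9, 15.8, 17.7, 20.0, 20.6, 22.4, 26.3, 39.8, 40.3, 44.8, 45.5, 47.3.
n = 15.
P10: rank ⌈10/100·15⌉ = 2 → 12.8.
P90: rank ⌈90/100·15⌉ = 14 → 45.5.
Difference: 45.5 − 12.8 = 32.7.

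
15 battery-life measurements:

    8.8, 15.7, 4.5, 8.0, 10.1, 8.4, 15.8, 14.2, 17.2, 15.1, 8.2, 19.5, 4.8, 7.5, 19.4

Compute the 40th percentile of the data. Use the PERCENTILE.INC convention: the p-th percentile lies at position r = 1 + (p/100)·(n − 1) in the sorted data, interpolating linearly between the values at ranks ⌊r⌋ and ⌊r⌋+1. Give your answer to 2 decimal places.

8.64

Sorted: 4.5, 4.8, 7.5, 8.0, 8.2, 8.4, 8.8, 10.1, 14.2, 15.1, 15.7, 15.8, 17.2, 19.4, 19.5.
n = 15.
r = 1 + (40/100)·(15 − 1) = 1 + 5.6 = 6.6.
Rank 6 is 8.4 and rank 7 is 8.8.
Interpolate: 8.4 + 0.6·(8.8 − 8.4) = 8.4 + 0.6·0.4 = 8.64.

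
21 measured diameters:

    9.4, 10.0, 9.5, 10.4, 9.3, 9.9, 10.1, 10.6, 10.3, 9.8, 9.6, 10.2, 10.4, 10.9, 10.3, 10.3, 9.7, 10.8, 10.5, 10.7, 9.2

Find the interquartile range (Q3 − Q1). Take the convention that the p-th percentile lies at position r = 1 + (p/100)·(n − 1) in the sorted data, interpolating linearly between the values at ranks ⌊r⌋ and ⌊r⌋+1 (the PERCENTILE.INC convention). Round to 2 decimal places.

Sorted: 9.2, 9.3, 9.4, 9.5, 9.6, 9.7, 9.8, 9.9, 10.0, 10.1, 10.2, 10.3, 10.3, 10.3, 10.4, 10.4, 10.5, 10.6, 10.7, 10.8, 10.9.
n = 21.
P25: r = 6 (integer) → 9.7.
P75: r = 16 (integer) → 10.4.
Difference: 10.4 − 9.7 = 0.7.

0.70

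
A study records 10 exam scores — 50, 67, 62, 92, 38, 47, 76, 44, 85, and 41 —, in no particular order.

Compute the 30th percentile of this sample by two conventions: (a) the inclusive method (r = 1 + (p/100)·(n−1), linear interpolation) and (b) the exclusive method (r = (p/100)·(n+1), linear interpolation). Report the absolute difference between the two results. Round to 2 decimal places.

1.20

Sorted: 38, 41, 44, 47, 50, 62, 67, 76, 85, 92.
n = 10.
(a) r = 3.7; between ranks 3 (44) and 4 (47): 46.1.
(b) r = 3.3; between ranks 3 (44) and 4 (47): 44.9.
|46.1 − 44.9| = 1.2.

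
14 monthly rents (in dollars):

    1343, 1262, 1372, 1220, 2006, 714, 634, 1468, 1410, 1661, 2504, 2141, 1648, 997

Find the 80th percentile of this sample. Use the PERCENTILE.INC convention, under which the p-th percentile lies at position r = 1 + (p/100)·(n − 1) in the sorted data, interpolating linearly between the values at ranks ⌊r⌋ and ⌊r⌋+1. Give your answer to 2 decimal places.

Sorted: 634, 714, 997, 1220, 1262, 1343, 1372, 1410, 1468, 1648, 1661, 2006, 2141, 2504.
n = 14.
r = 1 + (80/100)·(14 − 1) = 1 + 10.4 = 11.4.
Rank 11 is 1661 and rank 12 is 2006.
Interpolate: 1661 + 0.4·(2006 − 1661) = 1661 + 0.4·345 = 1799.

1799.00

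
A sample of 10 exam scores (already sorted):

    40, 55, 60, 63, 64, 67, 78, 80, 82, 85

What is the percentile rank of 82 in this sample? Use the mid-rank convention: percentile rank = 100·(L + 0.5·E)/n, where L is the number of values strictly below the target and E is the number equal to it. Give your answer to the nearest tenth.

85.0

Count below 82: L = 8; count equal: E = 1; n = 10.
Percentile rank = 100·(8 + 0.5·1)/10 = 100·8.5/10 = 85.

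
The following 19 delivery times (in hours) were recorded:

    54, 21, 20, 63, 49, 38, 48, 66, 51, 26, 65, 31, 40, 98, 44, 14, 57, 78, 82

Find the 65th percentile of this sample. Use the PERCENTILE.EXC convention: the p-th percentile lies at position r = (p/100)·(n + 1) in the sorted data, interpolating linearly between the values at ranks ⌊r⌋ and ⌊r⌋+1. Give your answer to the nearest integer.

57

Sorted: 14, 20, 21, 26, 31, 38, 40, 44, 48, 49, 51, 54, 57, 63, 65, 66, 78, 82, 98.
n = 19.
r = (65/100)·(19 + 1) = 13.
r is an integer, so P65 is the value at rank 13: 57.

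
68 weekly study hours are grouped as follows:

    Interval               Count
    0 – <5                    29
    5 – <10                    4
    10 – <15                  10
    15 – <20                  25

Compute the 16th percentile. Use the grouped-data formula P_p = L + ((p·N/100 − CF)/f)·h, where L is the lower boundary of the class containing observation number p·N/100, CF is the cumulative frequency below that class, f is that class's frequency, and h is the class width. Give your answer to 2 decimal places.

N = 68; target position k = 16/100 · 68 = 10.88.
Cumulative frequencies: 29, 33, 43, 68.
Observation 10.88 falls in the class 0 – <5.
L = 0, CF = 0, f = 29, h = 5.
P16 = 0 + ((10.88 − 0)/29)·5 = 0 + 1.87586 = 1.87586.

1.88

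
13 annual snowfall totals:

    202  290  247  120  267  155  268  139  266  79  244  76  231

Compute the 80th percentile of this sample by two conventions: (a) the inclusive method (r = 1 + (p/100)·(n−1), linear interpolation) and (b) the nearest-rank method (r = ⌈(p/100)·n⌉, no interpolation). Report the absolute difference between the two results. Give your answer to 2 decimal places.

Sorted: 76, 79, 120, 139, 155, 202, 231, 244, 247, 266, 267, 268, 290.
n = 13.
(a) r = 10.6; between ranks 10 (266) and 11 (267): 266.6.
(b) the nearest-rank method: rank 11 → 267.
|266.6 − 267| = 0.4.

0.40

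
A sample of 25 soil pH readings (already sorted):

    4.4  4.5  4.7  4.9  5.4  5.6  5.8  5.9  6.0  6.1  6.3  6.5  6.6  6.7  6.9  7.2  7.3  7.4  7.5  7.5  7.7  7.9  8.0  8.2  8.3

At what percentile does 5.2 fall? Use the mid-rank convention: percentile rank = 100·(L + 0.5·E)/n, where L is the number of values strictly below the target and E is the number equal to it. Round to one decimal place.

Count below 5.2: L = 4; count equal: E = 0; n = 25.
Percentile rank = 100·(4 + 0.5·0)/25 = 100·4/25 = 16.

16.0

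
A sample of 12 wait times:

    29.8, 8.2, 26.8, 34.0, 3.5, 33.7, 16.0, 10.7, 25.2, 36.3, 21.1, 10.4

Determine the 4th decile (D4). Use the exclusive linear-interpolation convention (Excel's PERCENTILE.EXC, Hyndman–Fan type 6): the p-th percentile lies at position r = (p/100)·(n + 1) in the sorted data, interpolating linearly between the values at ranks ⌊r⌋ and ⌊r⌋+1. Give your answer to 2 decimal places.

17.02

Sorted: 3.5, 8.2, 10.4, 10.7, 16.0, 21.1, 25.2, 26.8, 29.8, 33.7, 34.0, 36.3.
n = 12.
r = (40/100)·(12 + 1) = 5.2.
Rank 5 is 16.0 and rank 6 is 21.1.
Interpolate: 16.0 + 0.2·(21.1 − 16.0) = 16.0 + 0.2·5.1 = 17.02.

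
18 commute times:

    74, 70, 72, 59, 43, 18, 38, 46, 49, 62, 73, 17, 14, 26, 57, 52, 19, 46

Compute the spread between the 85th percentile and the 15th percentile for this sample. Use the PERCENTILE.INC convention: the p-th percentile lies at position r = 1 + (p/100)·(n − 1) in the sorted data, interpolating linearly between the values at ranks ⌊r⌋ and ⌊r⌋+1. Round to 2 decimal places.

52.35

Sorted: 14, 17, 18, 19, 26, 38, 43, 46, 46, 49, 52, 57, 59, 62, 70, 72, 73, 74.
n = 18.
P15: r = 3.55; ranks 3–4 are 18, 19; interpolating gives 18.55.
P85: r = 15.45; ranks 15–16 are 70, 72; interpolating gives 70.9.
Difference: 70.9 − 18.55 = 52.35.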